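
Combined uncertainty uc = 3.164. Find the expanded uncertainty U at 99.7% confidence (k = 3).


U = k * uc
U = 3 * 3.164
U = 9.4920

9.4920


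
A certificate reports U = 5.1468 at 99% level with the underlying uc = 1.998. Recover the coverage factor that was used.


k = U / uc
k = 5.1468 / 1.998
k = 2.576

2.576


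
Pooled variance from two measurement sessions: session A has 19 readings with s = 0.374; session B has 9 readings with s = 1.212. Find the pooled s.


s_p = sqrt(((n1-1)*s1^2 + (n2-1)*s2^2) / (n1+n2-2))
numerator = (19-1)*0.374^2 + (9-1)*1.212^2 = 2.517768 + 11.751552 = 14.26932
denominator = 19 + 9 - 2 = 26
s_p^2 = 14.26932 / 26 = 0.54882
s_p = sqrt(0.54882) = 0.7408

0.7408


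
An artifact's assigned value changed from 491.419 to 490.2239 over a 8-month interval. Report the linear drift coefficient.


rate = (v2 - v1) / months
= (490.2239 - 491.419) / 8
= -1.1951 / 8
= -0.1494

-0.1494


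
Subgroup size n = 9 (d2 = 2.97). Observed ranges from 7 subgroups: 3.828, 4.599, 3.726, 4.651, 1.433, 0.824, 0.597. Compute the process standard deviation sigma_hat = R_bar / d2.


R_bar = (3.828 + 4.599 + 3.726 + 4.651 + 1.433 + 0.824 + 0.597) / 7
R_bar = 19.658 / 7 = 2.8082857
sigma_hat = R_bar / d2 = 2.8082857 / 2.97 = 0.9456

0.9456


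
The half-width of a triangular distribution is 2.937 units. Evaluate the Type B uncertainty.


u_B = half_width / sqrt(6)
u_B = 2.937 / 2.4494897
u_B = 1.1990

1.1990


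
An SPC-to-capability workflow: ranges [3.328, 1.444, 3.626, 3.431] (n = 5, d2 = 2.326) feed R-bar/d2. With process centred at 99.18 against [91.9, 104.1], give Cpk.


R_bar = (3.328 + 1.444 + 3.626 + 3.431) / 4 = 2.95725
sigma = R_bar / d2 = 2.95725 / 2.326 = 1.2713887
Cp = (USL - LSL)/(6*sigma) = (104.1 - 91.9)/(6*1.2713887) = 1.5993
Cpu = (104.1 - 99.18)/(3*1.2713887) = 1.2899
Cpl = (99.18 - 91.9)/(3*1.2713887) = 1.9087
Cpk = min(Cpu, Cpl) = 1.2899

1.2899


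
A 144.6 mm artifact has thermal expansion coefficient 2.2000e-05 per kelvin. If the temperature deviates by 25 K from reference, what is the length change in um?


dL = L * alpha * dT
= 144.6 * 2.2000e-05 * 25
= 0.0795300 mm
dL_um = 0.0795300 * 1000 = 79.5300 um

79.5300


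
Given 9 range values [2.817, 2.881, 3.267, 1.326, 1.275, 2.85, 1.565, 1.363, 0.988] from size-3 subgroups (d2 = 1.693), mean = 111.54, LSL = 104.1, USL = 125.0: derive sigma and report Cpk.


R_bar = (2.817 + 2.881 + 3.267 + 1.326 + 1.275 + 2.85 + 1.565 + 1.363 + 0.988) / 9 = 2.0368889
sigma = R_bar / d2 = 2.0368889 / 1.693 = 1.203124
Cp = (USL - LSL)/(6*sigma) = (125.0 - 104.1)/(6*1.203124) = 2.8952
Cpu = (125.0 - 111.54)/(3*1.203124) = 3.7292
Cpl = (111.54 - 104.1)/(3*1.203124) = 2.0613
Cpk = min(Cpu, Cpl) = 2.0613

2.0613


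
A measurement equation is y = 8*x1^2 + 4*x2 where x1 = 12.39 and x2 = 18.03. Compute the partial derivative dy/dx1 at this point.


y = 8*x1^2 + 4*x2
dy/dx1 = 2*8*x1
Evaluate at x1 = 12.39: c1 = 16 * 12.39
c1 = 198.2400

198.2400


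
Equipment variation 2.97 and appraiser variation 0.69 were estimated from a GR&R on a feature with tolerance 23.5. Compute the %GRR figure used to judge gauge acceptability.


GRR = sqrt(EV^2 + AV^2) = sqrt(2.97^2 + 0.69^2) = 3.0490982
%GRR = GRR / tol * 100 = 3.0490982 / 23.5 * 100
%GRR = 12.9749

12.9749


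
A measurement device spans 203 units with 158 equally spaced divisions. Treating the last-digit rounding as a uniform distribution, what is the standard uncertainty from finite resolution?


resolution = range / divisions
resolution = 203 / 158 = 1.2848101
u_res = resolution / (2*sqrt(3))
u_res = 1.2848101 / 3.4641016
u_res = 0.3709

0.3709


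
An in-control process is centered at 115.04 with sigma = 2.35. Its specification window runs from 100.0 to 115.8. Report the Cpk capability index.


Cpu = (USL - mean) / (3*sigma) = (115.8 - 115.04) / (3*2.35) = 0.1078
Cpl = (mean - LSL) / (3*sigma) = (115.04 - 100.0) / (3*2.35) = 2.1333
Cpk = min(Cpu, Cpl) = 0.1078

0.1078


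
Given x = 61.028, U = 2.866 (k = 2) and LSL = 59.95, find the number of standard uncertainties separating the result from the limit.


u = U / k = 2.866 / 2 = 1.433
margin = |LSL - x| = |59.95 - 61.028| = 1.078
z = margin / u = 1.078 / 1.433
z = 0.7523

0.7523


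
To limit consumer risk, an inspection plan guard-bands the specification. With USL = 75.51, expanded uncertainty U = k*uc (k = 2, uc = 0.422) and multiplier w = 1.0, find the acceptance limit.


U = k * uc = 2 * 0.422 = 0.844
guard band g = w * U = 1.0 * 0.844 = 0.844
AL = USL - g = 75.51 - 0.844
AL = 74.6660

74.6660


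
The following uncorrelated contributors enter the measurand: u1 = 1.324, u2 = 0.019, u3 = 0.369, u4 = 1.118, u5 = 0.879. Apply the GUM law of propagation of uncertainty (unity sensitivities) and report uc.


uc = sqrt(1.324^2 + 0.019^2 + 0.369^2 + 1.118^2 + 0.879^2)
uc = sqrt(3.912063)
uc = 1.9779

1.9779


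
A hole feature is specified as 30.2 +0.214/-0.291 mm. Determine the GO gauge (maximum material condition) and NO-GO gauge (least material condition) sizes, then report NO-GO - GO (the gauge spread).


GO = nominal - lower_tol (smallest hole = maximum material condition)
GO = 30.2 - 0.291 = 29.909
NO-GO = nominal + upper_tol (largest hole = least material condition)
NO-GO = 30.2 + 0.214 = 30.414
spread = NO-GO - GO = 30.414 - 29.909 = 0.5050

0.5050


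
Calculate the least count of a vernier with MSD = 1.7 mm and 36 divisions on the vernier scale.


LC = MSD / n_div
= 1.7 / 36
= 0.0472

0.0472


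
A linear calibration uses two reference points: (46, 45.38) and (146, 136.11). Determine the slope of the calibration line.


slope = (y2 - y1) / (x2 - x1)
= (136.11 - 45.38) / (146 - 46)
= 90.7300 / 100
= 0.9073

0.9073


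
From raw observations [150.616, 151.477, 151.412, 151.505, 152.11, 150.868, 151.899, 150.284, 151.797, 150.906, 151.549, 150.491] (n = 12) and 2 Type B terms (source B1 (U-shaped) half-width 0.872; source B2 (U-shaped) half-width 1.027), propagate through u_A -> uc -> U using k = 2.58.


mean = (150.616 + 151.477 + 151.412 + 151.505 + 152.11 + 150.868 + 151.899 + 150.284 + 151.797 + 150.906 + 151.549 + 150.491) / 12 = 151.2428333
s = sqrt(sum((x - mean)^2)/(n-1)) = 0.59291619
u_A = s / sqrt(n) = 0.59291619 / sqrt(12) = 0.17116016
u_B1 = 0.872 / sqrt(2) = 0.61659711
u_B2 = 1.027 / sqrt(2) = 0.72619866
uc = sqrt(0.17116016^2 + 0.61659711^2 + 0.72619866^2) = 0.9679113
U = k * uc = 2.58 * 0.9679113
U = 2.4972

2.4972


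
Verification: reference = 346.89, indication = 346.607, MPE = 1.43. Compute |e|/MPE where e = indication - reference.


e = indication - reference = 346.607 - 346.89 = -0.2830
|e| = 0.2830
ratio = |e| / MPE = 0.2830 / 1.43
ratio = 0.1979

0.1979


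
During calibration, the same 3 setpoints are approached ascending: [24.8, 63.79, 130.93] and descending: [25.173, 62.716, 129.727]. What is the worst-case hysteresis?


|24.8 - 25.173| = 0.3730
|63.79 - 62.716| = 1.0740
|130.93 - 129.727| = 1.2030
hysteresis = max(diffs) = 1.2030

1.2030


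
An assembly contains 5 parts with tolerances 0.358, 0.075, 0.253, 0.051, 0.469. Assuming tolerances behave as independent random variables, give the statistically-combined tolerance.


RSS = sqrt(0.358^2 + 0.075^2 + 0.253^2 + 0.051^2 + 0.469^2)
= sqrt(0.42036)
= 0.6484

0.6484


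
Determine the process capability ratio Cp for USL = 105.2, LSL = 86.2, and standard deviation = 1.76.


Cp = (USL - LSL) / (6 * sigma)
= (105.2 - 86.2) / (6 * 1.76)
= 19.0000 / 10.5600
= 1.7992

1.7992


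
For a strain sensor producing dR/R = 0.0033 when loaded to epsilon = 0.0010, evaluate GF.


GF = (dR/R) / epsilon
= 0.0033 / 0.0010
= 3.3000

3.3000


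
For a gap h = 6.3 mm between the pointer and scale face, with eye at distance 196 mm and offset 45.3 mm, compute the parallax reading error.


error = h * offset / d
= 6.3 * 45.3 / 196
= 1.4561

1.4561


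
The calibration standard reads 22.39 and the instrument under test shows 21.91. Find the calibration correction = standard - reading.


Correction = standard - reading
= 22.39 - 21.91
= 0.4800

0.4800


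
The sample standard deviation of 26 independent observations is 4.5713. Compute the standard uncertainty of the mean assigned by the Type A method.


u_A = s / sqrt(n)
u_A = 4.5713 / sqrt(26)
u_A = 4.5713 / 5.0990195
u_A = 0.8965

0.8965


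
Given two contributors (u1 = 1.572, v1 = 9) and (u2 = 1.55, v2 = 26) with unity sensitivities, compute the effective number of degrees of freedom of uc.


uc = sqrt(u1^2 + u2^2) = sqrt(1.572^2 + 1.55^2) = 2.2076422
v_eff = uc^4 / (u1^4/v1 + u2^4/v2)
= 2.2076422^4 / (1.572^4/9 + 1.55^4/26)
= 23.752797 / 0.90052806
v_eff = 26.3765

26.3765


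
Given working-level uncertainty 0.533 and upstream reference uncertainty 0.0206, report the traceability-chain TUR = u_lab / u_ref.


TUR = u_lab / u_ref
= 0.533 / 0.0206
= 25.8738

25.8738


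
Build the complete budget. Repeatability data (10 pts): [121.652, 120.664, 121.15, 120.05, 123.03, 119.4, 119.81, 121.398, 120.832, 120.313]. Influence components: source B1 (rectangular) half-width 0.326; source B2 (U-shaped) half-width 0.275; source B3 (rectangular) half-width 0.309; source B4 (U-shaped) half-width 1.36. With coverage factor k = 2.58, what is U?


mean = (121.652 + 120.664 + 121.15 + 120.05 + 123.03 + 119.4 + 119.81 + 121.398 + 120.832 + 120.313) / 10 = 120.8299
s = sqrt(sum((x - mean)^2)/(n-1)) = 1.0503574
u_A = s / sqrt(n) = 1.0503574 / sqrt(10) = 0.33215217
u_B1 = 0.326 / sqrt(3) = 0.18821619
u_B2 = 0.275 / sqrt(2) = 0.19445436
u_B3 = 0.309 / sqrt(3) = 0.17840123
u_B4 = 1.36 / sqrt(2) = 0.96166522
uc = sqrt(0.33215217^2 + 0.18821619^2 + 0.19445436^2 + 0.17840123^2 + 0.96166522^2) = 1.0677967
U = k * uc = 2.58 * 1.0677967
U = 2.7549

2.7549


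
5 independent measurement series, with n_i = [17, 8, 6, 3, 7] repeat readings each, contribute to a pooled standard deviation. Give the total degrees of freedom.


nu = sum_i (n_i - 1)
nu = ((17 - 1) + (8 - 1) + (6 - 1) + (3 - 1) + (7 - 1))
nu = 16 + 7 + 5 + 2 + 6
nu = 36

36


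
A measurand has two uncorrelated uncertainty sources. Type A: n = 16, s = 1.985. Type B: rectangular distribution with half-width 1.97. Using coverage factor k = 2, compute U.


u_A = s / sqrt(n) = 1.985 / sqrt(16) = 0.49625
u_B = half_width / sqrt(3) = 1.97 / sqrt(3) = 1.13738
uc = sqrt(u_A^2 + u_B^2) = sqrt(0.49625^2 + 1.13738^2) = 1.240926
U = k * uc = 2 * 1.240926
U = 2.4819

2.4819


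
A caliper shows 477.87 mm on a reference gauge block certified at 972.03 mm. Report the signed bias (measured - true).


Systematic error = measured - true
= 477.87 - 972.03
= -494.1600

-494.1600


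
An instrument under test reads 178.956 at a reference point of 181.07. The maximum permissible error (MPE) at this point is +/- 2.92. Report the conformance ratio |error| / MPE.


e = indication - reference = 178.956 - 181.07 = -2.1140
|e| = 2.1140
ratio = |e| / MPE = 2.1140 / 2.92
ratio = 0.7240

0.7240


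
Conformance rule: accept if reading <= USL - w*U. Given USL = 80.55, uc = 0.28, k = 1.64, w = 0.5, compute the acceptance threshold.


U = k * uc = 1.64 * 0.28 = 0.4592
guard band g = w * U = 0.5 * 0.4592 = 0.2296
AL = USL - g = 80.55 - 0.2296
AL = 80.3204

80.3204


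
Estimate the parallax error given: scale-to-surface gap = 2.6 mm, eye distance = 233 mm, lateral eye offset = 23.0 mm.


error = h * offset / d
= 2.6 * 23.0 / 233
= 0.2567

0.2567


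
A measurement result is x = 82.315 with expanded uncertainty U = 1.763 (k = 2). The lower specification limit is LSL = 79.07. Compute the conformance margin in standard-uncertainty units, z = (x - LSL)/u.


u = U / k = 1.763 / 2 = 0.8815
margin = |LSL - x| = |79.07 - 82.315| = 3.245
z = margin / u = 3.245 / 0.8815
z = 3.6812

3.6812


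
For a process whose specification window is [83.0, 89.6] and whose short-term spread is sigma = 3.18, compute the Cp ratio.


Cp = (USL - LSL) / (6 * sigma)
= (89.6 - 83.0) / (6 * 3.18)
= 6.6000 / 19.0800
= 0.3459

0.3459


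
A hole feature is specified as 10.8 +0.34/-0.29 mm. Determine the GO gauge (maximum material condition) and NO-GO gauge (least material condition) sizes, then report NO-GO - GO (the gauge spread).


GO = nominal - lower_tol (smallest hole = maximum material condition)
GO = 10.8 - 0.29 = 10.51
NO-GO = nominal + upper_tol (largest hole = least material condition)
NO-GO = 10.8 + 0.34 = 11.14
spread = NO-GO - GO = 11.14 - 10.51 = 0.6300

0.6300


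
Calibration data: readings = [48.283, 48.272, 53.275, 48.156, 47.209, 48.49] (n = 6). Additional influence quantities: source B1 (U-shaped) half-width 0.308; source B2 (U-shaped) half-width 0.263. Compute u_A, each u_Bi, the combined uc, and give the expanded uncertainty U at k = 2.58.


mean = (48.283 + 48.272 + 53.275 + 48.156 + 47.209 + 48.49) / 6 = 48.9475
s = sqrt(sum((x - mean)^2)/(n-1)) = 2.1671769
u_A = s / sqrt(n) = 2.1671769 / sqrt(6) = 0.88474626
u_B1 = 0.308 / sqrt(2) = 0.21778889
u_B2 = 0.263 / sqrt(2) = 0.18596908
uc = sqrt(0.88474626^2 + 0.21778889^2 + 0.18596908^2) = 0.92994217
U = k * uc = 2.58 * 0.92994217
U = 2.3993

2.3993


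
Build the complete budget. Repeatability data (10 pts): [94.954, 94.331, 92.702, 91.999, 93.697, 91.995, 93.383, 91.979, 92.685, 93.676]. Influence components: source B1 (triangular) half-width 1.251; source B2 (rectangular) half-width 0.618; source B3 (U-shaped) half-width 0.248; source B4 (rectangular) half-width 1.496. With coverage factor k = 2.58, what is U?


mean = (94.954 + 94.331 + 92.702 + 91.999 + 93.697 + 91.995 + 93.383 + 91.979 + 92.685 + 93.676) / 10 = 93.1401
s = sqrt(sum((x - mean)^2)/(n-1)) = 1.0395174
u_A = s / sqrt(n) = 1.0395174 / sqrt(10) = 0.32872427
u_B1 = 1.251 / sqrt(6) = 0.51071861
u_B2 = 0.618 / sqrt(3) = 0.35680247
u_B3 = 0.248 / sqrt(2) = 0.17536248
u_B4 = 1.496 / sqrt(3) = 0.863716
uc = sqrt(0.32872427^2 + 0.51071861^2 + 0.35680247^2 + 0.17536248^2 + 0.863716^2) = 1.1282546
U = k * uc = 2.58 * 1.1282546
U = 2.9109

2.9109


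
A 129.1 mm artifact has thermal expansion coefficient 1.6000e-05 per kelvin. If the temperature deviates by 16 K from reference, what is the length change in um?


dL = L * alpha * dT
= 129.1 * 1.6000e-05 * 16
= 0.0330496 mm
dL_um = 0.0330496 * 1000 = 33.0496 um

33.0496


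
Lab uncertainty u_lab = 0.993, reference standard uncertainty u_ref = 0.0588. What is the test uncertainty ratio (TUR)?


TUR = u_lab / u_ref
= 0.993 / 0.0588
= 16.8878

16.8878


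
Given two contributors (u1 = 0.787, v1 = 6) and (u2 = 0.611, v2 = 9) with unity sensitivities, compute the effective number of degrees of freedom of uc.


uc = sqrt(u1^2 + u2^2) = sqrt(0.787^2 + 0.611^2) = 0.9963383
v_eff = uc^4 / (u1^4/v1 + u2^4/v2)
= 0.9963383^4 / (0.787^4/6 + 0.611^4/9)
= 0.98543345 / 0.079421723
v_eff = 12.4076

12.4076


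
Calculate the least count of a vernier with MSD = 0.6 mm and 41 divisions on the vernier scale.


LC = MSD / n_div
= 0.6 / 41
= 0.0146

0.0146


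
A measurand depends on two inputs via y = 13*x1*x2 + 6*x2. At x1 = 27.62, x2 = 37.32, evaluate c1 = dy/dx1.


y = 13*x1*x2 + 6*x2
dy/dx1 = 13*x2
Evaluate at x2 = 37.32: c1 = 13 * 37.32
c1 = 485.1600

485.1600


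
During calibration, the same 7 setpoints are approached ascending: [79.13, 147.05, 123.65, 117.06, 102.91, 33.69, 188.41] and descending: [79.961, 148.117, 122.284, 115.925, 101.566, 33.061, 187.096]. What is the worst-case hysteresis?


|79.13 - 79.961| = 0.8310
|147.05 - 148.117| = 1.0670
|123.65 - 122.284| = 1.3660
|117.06 - 115.925| = 1.1350
|102.91 - 101.566| = 1.3440
|33.69 - 33.061| = 0.6290
|188.41 - 187.096| = 1.3140
hysteresis = max(diffs) = 1.3660

1.3660


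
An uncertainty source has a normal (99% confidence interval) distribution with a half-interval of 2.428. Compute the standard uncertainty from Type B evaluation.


u_B = half_width / 2.576
u_B = 2.428 / 2.576
u_B = 0.9425

0.9425


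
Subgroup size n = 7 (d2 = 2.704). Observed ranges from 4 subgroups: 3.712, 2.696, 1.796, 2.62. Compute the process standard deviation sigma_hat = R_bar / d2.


R_bar = (3.712 + 2.696 + 1.796 + 2.62) / 4
R_bar = 10.824 / 4 = 2.706
sigma_hat = R_bar / d2 = 2.706 / 2.704 = 1.0007

1.0007


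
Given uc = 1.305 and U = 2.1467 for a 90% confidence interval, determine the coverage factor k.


k = U / uc
k = 2.1467 / 1.305
k = 1.645

1.645


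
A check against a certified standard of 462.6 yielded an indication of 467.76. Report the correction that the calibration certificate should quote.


Correction = standard - reading
= 462.6 - 467.76
= -5.1600

-5.1600


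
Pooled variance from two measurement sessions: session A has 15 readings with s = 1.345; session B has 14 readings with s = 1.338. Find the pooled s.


s_p = sqrt(((n1-1)*s1^2 + (n2-1)*s2^2) / (n1+n2-2))
numerator = (15-1)*1.345^2 + (14-1)*1.338^2 = 25.32635 + 23.273172 = 48.599522
denominator = 15 + 14 - 2 = 27
s_p^2 = 48.599522 / 27 = 1.7999823
s_p = sqrt(1.7999823) = 1.3416

1.3416


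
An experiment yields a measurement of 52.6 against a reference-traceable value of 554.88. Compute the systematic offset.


Systematic error = measured - true
= 52.6 - 554.88
= -502.2800

-502.2800


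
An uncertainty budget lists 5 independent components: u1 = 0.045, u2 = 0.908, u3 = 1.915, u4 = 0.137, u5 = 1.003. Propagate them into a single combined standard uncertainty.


uc = sqrt(0.045^2 + 0.908^2 + 1.915^2 + 0.137^2 + 1.003^2)
uc = sqrt(5.518492)
uc = 2.3491

2.3491


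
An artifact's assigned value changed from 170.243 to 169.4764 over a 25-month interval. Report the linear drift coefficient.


rate = (v2 - v1) / months
= (169.4764 - 170.243) / 25
= -0.7666 / 25
= -0.0307

-0.0307


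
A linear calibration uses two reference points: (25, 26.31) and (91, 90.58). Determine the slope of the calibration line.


slope = (y2 - y1) / (x2 - x1)
= (90.58 - 26.31) / (91 - 25)
= 64.2700 / 66
= 0.9738

0.9738


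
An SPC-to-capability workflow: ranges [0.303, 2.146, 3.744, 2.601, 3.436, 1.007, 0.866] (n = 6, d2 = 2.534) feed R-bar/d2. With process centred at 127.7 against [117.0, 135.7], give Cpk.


R_bar = (0.303 + 2.146 + 3.744 + 2.601 + 3.436 + 1.007 + 0.866) / 7 = 2.0147143
sigma = R_bar / d2 = 2.0147143 / 2.534 = 0.79507273
Cp = (USL - LSL)/(6*sigma) = (135.7 - 117.0)/(6*0.79507273) = 3.9200
Cpu = (135.7 - 127.7)/(3*0.79507273) = 3.3540
Cpl = (127.7 - 117.0)/(3*0.79507273) = 4.4860
Cpk = min(Cpu, Cpl) = 3.3540

3.3540


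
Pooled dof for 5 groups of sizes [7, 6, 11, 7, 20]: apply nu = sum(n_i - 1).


nu = sum_i (n_i - 1)
nu = ((7 - 1) + (6 - 1) + (11 - 1) + (7 - 1) + (20 - 1))
nu = 6 + 5 + 10 + 6 + 19
nu = 46

46


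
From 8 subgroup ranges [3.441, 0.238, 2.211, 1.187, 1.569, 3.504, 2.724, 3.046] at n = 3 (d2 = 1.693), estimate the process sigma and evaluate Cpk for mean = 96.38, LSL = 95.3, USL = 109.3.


R_bar = (3.441 + 0.238 + 2.211 + 1.187 + 1.569 + 3.504 + 2.724 + 3.046) / 8 = 2.24
sigma = R_bar / d2 = 2.24 / 1.693 = 1.3230951
Cp = (USL - LSL)/(6*sigma) = (109.3 - 95.3)/(6*1.3230951) = 1.7635
Cpu = (109.3 - 96.38)/(3*1.3230951) = 3.2550
Cpl = (96.38 - 95.3)/(3*1.3230951) = 0.2721
Cpk = min(Cpu, Cpl) = 0.2721

0.2721


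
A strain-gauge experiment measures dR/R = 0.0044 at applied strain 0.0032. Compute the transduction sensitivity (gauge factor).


GF = (dR/R) / epsilon
= 0.0044 / 0.0032
= 1.3750

1.3750


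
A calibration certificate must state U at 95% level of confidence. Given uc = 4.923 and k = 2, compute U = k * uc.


U = k * uc
U = 2 * 4.923
U = 9.8460

9.8460


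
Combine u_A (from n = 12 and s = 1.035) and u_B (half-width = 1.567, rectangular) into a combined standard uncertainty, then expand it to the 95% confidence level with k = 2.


u_A = s / sqrt(n) = 1.035 / sqrt(12) = 0.29877876
u_B = half_width / sqrt(3) = 1.567 / sqrt(3) = 0.90470787
uc = sqrt(u_A^2 + u_B^2) = sqrt(0.29877876^2 + 0.90470787^2) = 0.95276706
U = k * uc = 2 * 0.95276706
U = 1.9055

1.9055


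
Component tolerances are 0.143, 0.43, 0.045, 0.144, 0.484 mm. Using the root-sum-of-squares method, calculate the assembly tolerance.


RSS = sqrt(0.143^2 + 0.43^2 + 0.045^2 + 0.144^2 + 0.484^2)
= sqrt(0.462366)
= 0.6800

0.6800


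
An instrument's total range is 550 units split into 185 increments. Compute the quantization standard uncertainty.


resolution = range / divisions
resolution = 550 / 185 = 2.972973
u_res = resolution / (2*sqrt(3))
u_res = 2.972973 / 3.4641016
u_res = 0.8582

0.8582


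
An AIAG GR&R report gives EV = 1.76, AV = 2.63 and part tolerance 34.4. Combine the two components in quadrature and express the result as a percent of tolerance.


GRR = sqrt(EV^2 + AV^2) = sqrt(1.76^2 + 2.63^2) = 3.1645695
%GRR = GRR / tol * 100 = 3.1645695 / 34.4 * 100
%GRR = 9.1993

9.1993


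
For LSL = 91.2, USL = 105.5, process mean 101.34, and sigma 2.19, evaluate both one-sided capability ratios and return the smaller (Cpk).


Cpu = (USL - mean) / (3*sigma) = (105.5 - 101.34) / (3*2.19) = 0.6332
Cpl = (mean - LSL) / (3*sigma) = (101.34 - 91.2) / (3*2.19) = 1.5434
Cpk = min(Cpu, Cpl) = 0.6332

0.6332


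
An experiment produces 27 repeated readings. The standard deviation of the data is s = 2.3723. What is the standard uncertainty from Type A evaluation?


u_A = s / sqrt(n)
u_A = 2.3723 / sqrt(27)
u_A = 2.3723 / 5.1961524
u_A = 0.4565

0.4565


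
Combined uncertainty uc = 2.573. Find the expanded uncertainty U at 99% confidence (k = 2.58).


U = k * uc
U = 2.58 * 2.573
U = 6.6383

6.6383


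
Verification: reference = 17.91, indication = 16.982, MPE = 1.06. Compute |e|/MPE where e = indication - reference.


e = indication - reference = 16.982 - 17.91 = -0.9280
|e| = 0.9280
ratio = |e| / MPE = 0.9280 / 1.06
ratio = 0.8755

0.8755


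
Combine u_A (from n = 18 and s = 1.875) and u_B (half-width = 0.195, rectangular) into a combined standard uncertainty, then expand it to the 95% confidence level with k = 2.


u_A = s / sqrt(n) = 1.875 / sqrt(18) = 0.44194174
u_B = half_width / sqrt(3) = 0.195 / sqrt(3) = 0.1125833
uc = sqrt(u_A^2 + u_B^2) = sqrt(0.44194174^2 + 0.1125833^2) = 0.45605647
U = k * uc = 2 * 0.45605647
U = 0.9121

0.9121


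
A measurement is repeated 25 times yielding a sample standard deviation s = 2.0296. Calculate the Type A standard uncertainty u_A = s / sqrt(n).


u_A = s / sqrt(n)
u_A = 2.0296 / sqrt(25)
u_A = 2.0296 / 5
u_A = 0.4059

0.4059


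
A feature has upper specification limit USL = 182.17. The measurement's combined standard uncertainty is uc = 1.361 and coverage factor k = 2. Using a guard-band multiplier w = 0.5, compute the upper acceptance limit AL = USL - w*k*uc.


U = k * uc = 2 * 1.361 = 2.722
guard band g = w * U = 0.5 * 2.722 = 1.361
AL = USL - g = 182.17 - 1.361
AL = 180.8090

180.8090


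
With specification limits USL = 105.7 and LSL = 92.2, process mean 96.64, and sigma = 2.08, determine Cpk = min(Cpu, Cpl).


Cpu = (USL - mean) / (3*sigma) = (105.7 - 96.64) / (3*2.08) = 1.4519
Cpl = (mean - LSL) / (3*sigma) = (96.64 - 92.2) / (3*2.08) = 0.7115
Cpk = min(Cpu, Cpl) = 0.7115

0.7115


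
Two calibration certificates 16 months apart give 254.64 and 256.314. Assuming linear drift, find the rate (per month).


rate = (v2 - v1) / months
= (256.314 - 254.64) / 16
= 1.6740 / 16
= 0.1046

0.1046


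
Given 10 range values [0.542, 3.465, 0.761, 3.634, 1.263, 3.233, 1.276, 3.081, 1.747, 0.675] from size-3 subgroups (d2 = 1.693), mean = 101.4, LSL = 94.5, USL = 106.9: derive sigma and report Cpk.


R_bar = (0.542 + 3.465 + 0.761 + 3.634 + 1.263 + 3.233 + 1.276 + 3.081 + 1.747 + 0.675) / 10 = 1.9677
sigma = R_bar / d2 = 1.9677 / 1.693 = 1.1622563
Cp = (USL - LSL)/(6*sigma) = (106.9 - 94.5)/(6*1.1622563) = 1.7782
Cpu = (106.9 - 101.4)/(3*1.1622563) = 1.5774
Cpl = (101.4 - 94.5)/(3*1.1622563) = 1.9789
Cpk = min(Cpu, Cpl) = 1.5774

1.5774


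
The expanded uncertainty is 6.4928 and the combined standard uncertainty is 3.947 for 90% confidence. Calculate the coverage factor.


k = U / uc
k = 6.4928 / 3.947
k = 1.645

1.645


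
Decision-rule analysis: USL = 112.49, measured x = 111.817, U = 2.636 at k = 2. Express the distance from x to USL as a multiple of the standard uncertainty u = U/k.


u = U / k = 2.636 / 2 = 1.318
margin = |USL - x| = |112.49 - 111.817| = 0.673
z = margin / u = 0.673 / 1.318
z = 0.5106

0.5106


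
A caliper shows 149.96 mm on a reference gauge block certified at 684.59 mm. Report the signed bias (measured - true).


Systematic error = measured - true
= 149.96 - 684.59
= -534.6300

-534.6300


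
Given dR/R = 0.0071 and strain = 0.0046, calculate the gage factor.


GF = (dR/R) / epsilon
= 0.0071 / 0.0046
= 1.5435

1.5435


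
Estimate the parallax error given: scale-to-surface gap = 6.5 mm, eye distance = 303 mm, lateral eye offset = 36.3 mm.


error = h * offset / d
= 6.5 * 36.3 / 303
= 0.7787

0.7787


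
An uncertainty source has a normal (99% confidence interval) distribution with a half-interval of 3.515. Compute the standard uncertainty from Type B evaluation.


u_B = half_width / 2.576
u_B = 3.515 / 2.576
u_B = 1.3645

1.3645


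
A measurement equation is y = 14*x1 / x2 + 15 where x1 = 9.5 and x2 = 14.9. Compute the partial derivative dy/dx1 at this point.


y = 14*x1 / x2 + 15
dy/dx1 = 14/x2
Evaluate at x2 = 14.9: c1 = 14 / 14.9
c1 = 0.9396

0.9396


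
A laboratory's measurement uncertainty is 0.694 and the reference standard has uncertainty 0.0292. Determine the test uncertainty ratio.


TUR = u_lab / u_ref
= 0.694 / 0.0292
= 23.7671

23.7671


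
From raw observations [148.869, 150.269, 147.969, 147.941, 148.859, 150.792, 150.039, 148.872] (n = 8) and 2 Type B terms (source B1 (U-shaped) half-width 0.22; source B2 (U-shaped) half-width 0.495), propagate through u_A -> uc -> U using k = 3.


mean = (148.869 + 150.269 + 147.969 + 147.941 + 148.859 + 150.792 + 150.039 + 148.872) / 8 = 149.20125
s = sqrt(sum((x - mean)^2)/(n-1)) = 1.0566119
u_A = s / sqrt(n) = 1.0566119 / sqrt(8) = 0.37356872
u_B1 = 0.22 / sqrt(2) = 0.15556349
u_B2 = 0.495 / sqrt(2) = 0.35001786
uc = sqrt(0.37356872^2 + 0.15556349^2 + 0.35001786^2) = 0.5350384
U = k * uc = 3 * 0.5350384
U = 1.6051

1.6051


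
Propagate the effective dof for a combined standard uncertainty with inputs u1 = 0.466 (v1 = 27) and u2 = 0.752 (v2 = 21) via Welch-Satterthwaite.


uc = sqrt(u1^2 + u2^2) = sqrt(0.466^2 + 0.752^2) = 0.88468073
v_eff = uc^4 / (u1^4/v1 + u2^4/v2)
= 0.88468073^4 / (0.466^4/27 + 0.752^4/21)
= 0.61255667 / 0.016974868
v_eff = 36.0861

36.0861


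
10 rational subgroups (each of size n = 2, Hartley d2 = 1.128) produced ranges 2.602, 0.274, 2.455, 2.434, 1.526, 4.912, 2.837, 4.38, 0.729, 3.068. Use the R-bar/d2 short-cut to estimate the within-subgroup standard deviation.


R_bar = (2.602 + 0.274 + 2.455 + 2.434 + 1.526 + 4.912 + 2.837 + 4.38 + 0.729 + 3.068) / 10
R_bar = 25.217 / 10 = 2.5217
sigma_hat = R_bar / d2 = 2.5217 / 1.128 = 2.2355

2.2355


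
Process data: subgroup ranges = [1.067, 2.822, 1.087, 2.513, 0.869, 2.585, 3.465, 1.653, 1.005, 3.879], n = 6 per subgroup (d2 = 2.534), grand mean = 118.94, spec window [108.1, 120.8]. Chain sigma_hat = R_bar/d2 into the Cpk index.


R_bar = (1.067 + 2.822 + 1.087 + 2.513 + 0.869 + 2.585 + 3.465 + 1.653 + 1.005 + 3.879) / 10 = 2.0945
sigma = R_bar / d2 = 2.0945 / 2.534 = 0.8265588
Cp = (USL - LSL)/(6*sigma) = (120.8 - 108.1)/(6*0.8265588) = 2.5608
Cpu = (120.8 - 118.94)/(3*0.8265588) = 0.7501
Cpl = (118.94 - 108.1)/(3*0.8265588) = 4.3715
Cpk = min(Cpu, Cpl) = 0.7501

0.7501


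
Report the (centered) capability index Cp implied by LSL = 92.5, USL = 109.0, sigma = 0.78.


Cp = (USL - LSL) / (6 * sigma)
= (109.0 - 92.5) / (6 * 0.78)
= 16.5000 / 4.6800
= 3.5256

3.5256


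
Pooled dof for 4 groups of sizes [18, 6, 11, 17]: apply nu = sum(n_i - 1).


nu = sum_i (n_i - 1)
nu = ((18 - 1) + (6 - 1) + (11 - 1) + (17 - 1))
nu = 17 + 5 + 10 + 16
nu = 48

48


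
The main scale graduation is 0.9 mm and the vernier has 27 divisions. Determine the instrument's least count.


LC = MSD / n_div
= 0.9 / 27
= 0.0333

0.0333


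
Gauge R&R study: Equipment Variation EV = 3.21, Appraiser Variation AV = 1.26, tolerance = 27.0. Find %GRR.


GRR = sqrt(EV^2 + AV^2) = sqrt(3.21^2 + 1.26^2) = 3.4484344
%GRR = GRR / tol * 100 = 3.4484344 / 27.0 * 100
%GRR = 12.7720

12.7720


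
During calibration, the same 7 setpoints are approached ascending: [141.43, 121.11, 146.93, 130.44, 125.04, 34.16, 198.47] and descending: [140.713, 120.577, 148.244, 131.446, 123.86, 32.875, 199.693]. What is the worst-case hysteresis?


|141.43 - 140.713| = 0.7170
|121.11 - 120.577| = 0.5330
|146.93 - 148.244| = 1.3140
|130.44 - 131.446| = 1.0060
|125.04 - 123.86| = 1.1800
|34.16 - 32.875| = 1.2850
|198.47 - 199.693| = 1.2230
hysteresis = max(diffs) = 1.3140

1.3140


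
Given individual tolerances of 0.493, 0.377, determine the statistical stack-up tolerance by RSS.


RSS = sqrt(0.493^2 + 0.377^2)
= sqrt(0.385178)
= 0.6206

0.6206


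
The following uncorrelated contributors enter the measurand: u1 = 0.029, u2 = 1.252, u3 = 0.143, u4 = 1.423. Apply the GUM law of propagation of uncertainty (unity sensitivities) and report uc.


uc = sqrt(0.029^2 + 1.252^2 + 0.143^2 + 1.423^2)
uc = sqrt(3.613723)
uc = 1.9010

1.9010


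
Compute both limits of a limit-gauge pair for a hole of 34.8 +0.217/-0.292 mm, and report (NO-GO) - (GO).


GO = nominal - lower_tol (smallest hole = maximum material condition)
GO = 34.8 - 0.292 = 34.508
NO-GO = nominal + upper_tol (largest hole = least material condition)
NO-GO = 34.8 + 0.217 = 35.017
spread = NO-GO - GO = 35.017 - 34.508 = 0.5090

0.5090


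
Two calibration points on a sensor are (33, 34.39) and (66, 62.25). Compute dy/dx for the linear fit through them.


slope = (y2 - y1) / (x2 - x1)
= (62.25 - 34.39) / (66 - 33)
= 27.8600 / 33
= 0.8442

0.8442


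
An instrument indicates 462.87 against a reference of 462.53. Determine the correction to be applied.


Correction = standard - reading
= 462.53 - 462.87
= -0.3400

-0.3400


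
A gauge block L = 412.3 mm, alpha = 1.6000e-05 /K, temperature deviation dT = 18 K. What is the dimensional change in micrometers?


dL = L * alpha * dT
= 412.3 * 1.6000e-05 * 18
= 0.1187424 mm
dL_um = 0.1187424 * 1000 = 118.7424 um

118.7424


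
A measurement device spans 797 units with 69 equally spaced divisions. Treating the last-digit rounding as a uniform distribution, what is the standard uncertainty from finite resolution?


resolution = range / divisions
resolution = 797 / 69 = 11.550725
u_res = resolution / (2*sqrt(3))
u_res = 11.550725 / 3.4641016
u_res = 3.3344

3.3344


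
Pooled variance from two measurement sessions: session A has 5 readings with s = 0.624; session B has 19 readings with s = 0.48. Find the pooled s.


s_p = sqrt(((n1-1)*s1^2 + (n2-1)*s2^2) / (n1+n2-2))
numerator = (5-1)*0.624^2 + (19-1)*0.48^2 = 1.557504 + 4.1472 = 5.704704
denominator = 5 + 19 - 2 = 22
s_p^2 = 5.704704 / 22 = 0.25930473
s_p = sqrt(0.25930473) = 0.5092

0.5092


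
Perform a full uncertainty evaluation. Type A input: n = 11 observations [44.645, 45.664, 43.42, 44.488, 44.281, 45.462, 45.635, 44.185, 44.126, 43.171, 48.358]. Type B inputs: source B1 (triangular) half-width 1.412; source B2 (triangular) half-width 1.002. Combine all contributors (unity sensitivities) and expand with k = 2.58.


mean = (44.645 + 45.664 + 43.42 + 44.488 + 44.281 + 45.462 + 45.635 + 44.185 + 44.126 + 43.171 + 48.358) / 11 = 44.85772727
s = sqrt(sum((x - mean)^2)/(n-1)) = 1.4242873
u_A = s / sqrt(n) = 1.4242873 / sqrt(11) = 0.42943878
u_B1 = 1.412 / sqrt(6) = 0.57644659
u_B2 = 1.002 / sqrt(6) = 0.40906479
uc = sqrt(0.42943878^2 + 0.57644659^2 + 0.40906479^2) = 0.82706852
U = k * uc = 2.58 * 0.82706852
U = 2.1338

2.1338


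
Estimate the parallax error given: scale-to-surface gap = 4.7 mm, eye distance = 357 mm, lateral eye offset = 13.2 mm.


error = h * offset / d
= 4.7 * 13.2 / 357
= 0.1738

0.1738


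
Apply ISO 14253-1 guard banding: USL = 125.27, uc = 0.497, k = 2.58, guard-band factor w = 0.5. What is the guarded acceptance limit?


U = k * uc = 2.58 * 0.497 = 1.28226
guard band g = w * U = 0.5 * 1.28226 = 0.64113
AL = USL - g = 125.27 - 0.64113
AL = 124.6289

124.6289


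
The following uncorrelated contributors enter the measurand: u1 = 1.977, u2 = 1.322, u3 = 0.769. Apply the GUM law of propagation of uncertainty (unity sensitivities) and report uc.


uc = sqrt(1.977^2 + 1.322^2 + 0.769^2)
uc = sqrt(6.247574)
uc = 2.4995

2.4995


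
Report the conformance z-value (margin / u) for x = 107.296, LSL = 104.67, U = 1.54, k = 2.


u = U / k = 1.54 / 2 = 0.77
margin = |LSL - x| = |104.67 - 107.296| = 2.626
z = margin / u = 2.626 / 0.77
z = 3.4104

3.4104


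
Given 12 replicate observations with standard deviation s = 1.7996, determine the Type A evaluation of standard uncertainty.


u_A = s / sqrt(n)
u_A = 1.7996 / sqrt(12)
u_A = 1.7996 / 3.4641016
u_A = 0.5195

0.5195


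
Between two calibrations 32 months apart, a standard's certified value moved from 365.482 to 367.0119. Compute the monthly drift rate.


rate = (v2 - v1) / months
= (367.0119 - 365.482) / 32
= 1.5299 / 32
= 0.0478

0.0478


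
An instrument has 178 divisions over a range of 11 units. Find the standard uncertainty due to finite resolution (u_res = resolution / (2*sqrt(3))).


resolution = range / divisions
resolution = 11 / 178 = 0.061797753
u_res = resolution / (2*sqrt(3))
u_res = 0.061797753 / 3.4641016
u_res = 0.0178

0.0178


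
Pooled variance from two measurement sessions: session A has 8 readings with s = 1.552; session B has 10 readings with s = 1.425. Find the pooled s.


s_p = sqrt(((n1-1)*s1^2 + (n2-1)*s2^2) / (n1+n2-2))
numerator = (8-1)*1.552^2 + (10-1)*1.425^2 = 16.860928 + 18.275625 = 35.136553
denominator = 8 + 10 - 2 = 16
s_p^2 = 35.136553 / 16 = 2.1960346
s_p = sqrt(2.1960346) = 1.4819

1.4819


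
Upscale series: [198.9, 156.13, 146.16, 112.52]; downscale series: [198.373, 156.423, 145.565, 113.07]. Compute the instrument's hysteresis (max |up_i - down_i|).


|198.9 - 198.373| = 0.5270
|156.13 - 156.423| = 0.2930
|146.16 - 145.565| = 0.5950
|112.52 - 113.07| = 0.5500
hysteresis = max(diffs) = 0.5950

0.5950


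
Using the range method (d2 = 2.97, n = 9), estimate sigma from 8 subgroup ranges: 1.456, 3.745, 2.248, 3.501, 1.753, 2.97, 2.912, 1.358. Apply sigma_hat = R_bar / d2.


R_bar = (1.456 + 3.745 + 2.248 + 3.501 + 1.753 + 2.97 + 2.912 + 1.358) / 8
R_bar = 19.943 / 8 = 2.492875
sigma_hat = R_bar / d2 = 2.492875 / 2.97 = 0.8394

0.8394


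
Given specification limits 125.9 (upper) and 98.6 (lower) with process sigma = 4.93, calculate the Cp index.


Cp = (USL - LSL) / (6 * sigma)
= (125.9 - 98.6) / (6 * 4.93)
= 27.3000 / 29.5800
= 0.9229

0.9229


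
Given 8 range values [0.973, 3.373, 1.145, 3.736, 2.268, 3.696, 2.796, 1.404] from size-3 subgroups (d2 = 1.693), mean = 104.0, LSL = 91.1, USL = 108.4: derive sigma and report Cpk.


R_bar = (0.973 + 3.373 + 1.145 + 3.736 + 2.268 + 3.696 + 2.796 + 1.404) / 8 = 2.423875
sigma = R_bar / d2 = 2.423875 / 1.693 = 1.4317041
Cp = (USL - LSL)/(6*sigma) = (108.4 - 91.1)/(6*1.4317041) = 2.0139
Cpu = (108.4 - 104.0)/(3*1.4317041) = 1.0244
Cpl = (104.0 - 91.1)/(3*1.4317041) = 3.0034
Cpk = min(Cpu, Cpl) = 1.0244

1.0244


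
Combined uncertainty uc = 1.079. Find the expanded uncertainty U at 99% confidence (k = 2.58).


U = k * uc
U = 2.58 * 1.079
U = 2.7838

2.7838


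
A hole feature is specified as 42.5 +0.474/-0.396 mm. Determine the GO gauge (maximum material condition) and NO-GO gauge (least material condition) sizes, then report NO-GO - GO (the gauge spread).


GO = nominal - lower_tol (smallest hole = maximum material condition)
GO = 42.5 - 0.396 = 42.104
NO-GO = nominal + upper_tol (largest hole = least material condition)
NO-GO = 42.5 + 0.474 = 42.974
spread = NO-GO - GO = 42.974 - 42.104 = 0.8700

0.8700


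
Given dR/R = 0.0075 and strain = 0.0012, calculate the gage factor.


GF = (dR/R) / epsilon
= 0.0075 / 0.0012
= 6.2500

6.2500


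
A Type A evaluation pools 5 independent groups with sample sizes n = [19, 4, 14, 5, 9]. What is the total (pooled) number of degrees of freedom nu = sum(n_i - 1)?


nu = sum_i (n_i - 1)
nu = ((19 - 1) + (4 - 1) + (14 - 1) + (5 - 1) + (9 - 1))
nu = 18 + 3 + 13 + 4 + 8
nu = 46

46


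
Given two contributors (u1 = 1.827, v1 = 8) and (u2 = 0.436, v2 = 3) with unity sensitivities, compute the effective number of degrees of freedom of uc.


uc = sqrt(u1^2 + u2^2) = sqrt(1.827^2 + 0.436^2) = 1.8783038
v_eff = uc^4 / (u1^4/v1 + u2^4/v2)
= 1.8783038^4 / (1.827^4/8 + 0.436^4/3)
= 12.446962 / 1.4047667
v_eff = 8.8605

8.8605


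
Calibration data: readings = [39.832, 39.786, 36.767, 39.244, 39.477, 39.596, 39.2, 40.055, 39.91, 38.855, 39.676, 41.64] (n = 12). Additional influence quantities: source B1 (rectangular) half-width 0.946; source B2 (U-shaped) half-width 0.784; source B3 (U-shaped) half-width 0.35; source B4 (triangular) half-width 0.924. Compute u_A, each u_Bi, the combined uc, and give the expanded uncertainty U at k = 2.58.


mean = (39.832 + 39.786 + 36.767 + 39.244 + 39.477 + 39.596 + 39.2 + 40.055 + 39.91 + 38.855 + 39.676 + 41.64) / 12 = 39.50316667
s = sqrt(sum((x - mean)^2)/(n-1)) = 1.1007929
u_A = s / sqrt(n) = 1.1007929 / sqrt(12) = 0.31777154
u_B1 = 0.946 / sqrt(3) = 0.54617335
u_B2 = 0.784 / sqrt(2) = 0.55437172
u_B3 = 0.35 / sqrt(2) = 0.24748737
u_B4 = 0.924 / sqrt(6) = 0.37722142
uc = sqrt(0.31777154^2 + 0.54617335^2 + 0.55437172^2 + 0.24748737^2 + 0.37722142^2) = 0.95402206
U = k * uc = 2.58 * 0.95402206
U = 2.4614

2.4614


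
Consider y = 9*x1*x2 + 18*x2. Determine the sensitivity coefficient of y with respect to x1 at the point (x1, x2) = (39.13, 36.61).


y = 9*x1*x2 + 18*x2
dy/dx1 = 9*x2
Evaluate at x2 = 36.61: c1 = 9 * 36.61
c1 = 329.4900

329.4900


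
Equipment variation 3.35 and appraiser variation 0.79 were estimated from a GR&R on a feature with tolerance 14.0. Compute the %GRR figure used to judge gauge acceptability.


GRR = sqrt(EV^2 + AV^2) = sqrt(3.35^2 + 0.79^2) = 3.441889
%GRR = GRR / tol * 100 = 3.441889 / 14.0 * 100
%GRR = 24.5849

24.5849


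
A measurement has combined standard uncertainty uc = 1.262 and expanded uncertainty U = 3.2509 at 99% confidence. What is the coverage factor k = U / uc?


k = U / uc
k = 3.2509 / 1.262
k = 2.576

2.576


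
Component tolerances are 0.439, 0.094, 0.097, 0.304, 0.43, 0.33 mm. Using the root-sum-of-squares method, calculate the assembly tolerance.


RSS = sqrt(0.439^2 + 0.094^2 + 0.097^2 + 0.304^2 + 0.43^2 + 0.33^2)
= sqrt(0.597182)
= 0.7728

0.7728


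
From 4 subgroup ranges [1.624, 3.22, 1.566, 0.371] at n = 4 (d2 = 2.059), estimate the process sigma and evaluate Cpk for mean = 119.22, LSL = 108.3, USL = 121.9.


R_bar = (1.624 + 3.22 + 1.566 + 0.371) / 4 = 1.69525
sigma = R_bar / d2 = 1.69525 / 2.059 = 0.82333657
Cp = (USL - LSL)/(6*sigma) = (121.9 - 108.3)/(6*0.82333657) = 2.7530
Cpu = (121.9 - 119.22)/(3*0.82333657) = 1.0850
Cpl = (119.22 - 108.3)/(3*0.82333657) = 4.4210
Cpk = min(Cpu, Cpl) = 1.0850

1.0850


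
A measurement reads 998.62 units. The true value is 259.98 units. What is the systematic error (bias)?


Systematic error = measured - true
= 998.62 - 259.98
= 738.6400

738.6400


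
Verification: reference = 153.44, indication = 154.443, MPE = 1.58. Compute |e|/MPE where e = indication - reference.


e = indication - reference = 154.443 - 153.44 = 1.0030
|e| = 1.0030
ratio = |e| / MPE = 1.0030 / 1.58
ratio = 0.6348

0.6348


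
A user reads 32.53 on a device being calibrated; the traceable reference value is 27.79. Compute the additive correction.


Correction = standard - reading
= 27.79 - 32.53
= -4.7400

-4.7400
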